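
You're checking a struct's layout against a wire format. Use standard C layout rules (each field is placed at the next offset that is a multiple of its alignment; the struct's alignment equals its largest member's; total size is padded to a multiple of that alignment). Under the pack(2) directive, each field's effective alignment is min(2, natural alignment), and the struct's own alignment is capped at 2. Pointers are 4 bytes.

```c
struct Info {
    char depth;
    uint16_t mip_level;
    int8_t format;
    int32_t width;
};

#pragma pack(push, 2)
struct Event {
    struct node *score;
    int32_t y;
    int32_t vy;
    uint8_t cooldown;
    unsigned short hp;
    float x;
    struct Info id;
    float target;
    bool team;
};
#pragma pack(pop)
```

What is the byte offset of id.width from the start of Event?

Info: @0: depth [1B, align 1] → 1; +1 pad (align 2); @2: mip_level [2B, align 2] → 4; @4: format [1B, align 1] → 5; +3 pad (align 4); @8: width [4B, align 4] → 12; size 12, align 4
@0: score [4B, align 2] → 4
@4: y [4B, align 2] → 8
@8: vy [4B, align 2] → 12
@12: cooldown [1B, align 1] → 13
+1 pad (align 2)
@14: hp [2B, align 2] → 16
@16: x [4B, align 2] → 20
@20: id [12B, align 2] → 32
within Info: width at 8
20 + 8 = 28

28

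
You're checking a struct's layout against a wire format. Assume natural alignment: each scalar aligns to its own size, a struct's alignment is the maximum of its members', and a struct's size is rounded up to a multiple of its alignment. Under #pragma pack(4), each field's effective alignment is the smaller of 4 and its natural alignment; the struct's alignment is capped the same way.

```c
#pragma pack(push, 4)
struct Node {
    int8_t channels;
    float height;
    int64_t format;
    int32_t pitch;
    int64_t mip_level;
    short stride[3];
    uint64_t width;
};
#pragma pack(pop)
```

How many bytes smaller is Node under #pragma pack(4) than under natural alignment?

4

natural layout:
  @0: channels [1B, align 1] → 1
  +3 pad (align 4)
  @4: height [4B, align 4] → 8
  @8: format [8B, align 8] → 16
  @16: pitch [4B, align 4] → 20
  +4 pad (align 8)
  @24: mip_level [8B, align 8] → 32
  @32: stride [6B, align 2] → 38
  +2 pad (align 8)
  @40: width [8B, align 8] → 48
  size 48, align 8
packed(4) layout:
  @0: channels [1B, align 1] → 1
  +3 pad (align 4)
  @4: height [4B, align 4] → 8
  @8: format [8B, align 4] → 16
  @16: pitch [4B, align 4] → 20
  @20: mip_level [8B, align 4] → 28
  @28: stride [6B, align 2] → 34
  +2 pad (align 4)
  @36: width [8B, align 4] → 44
  size 44, align 4
48 − 44 = 4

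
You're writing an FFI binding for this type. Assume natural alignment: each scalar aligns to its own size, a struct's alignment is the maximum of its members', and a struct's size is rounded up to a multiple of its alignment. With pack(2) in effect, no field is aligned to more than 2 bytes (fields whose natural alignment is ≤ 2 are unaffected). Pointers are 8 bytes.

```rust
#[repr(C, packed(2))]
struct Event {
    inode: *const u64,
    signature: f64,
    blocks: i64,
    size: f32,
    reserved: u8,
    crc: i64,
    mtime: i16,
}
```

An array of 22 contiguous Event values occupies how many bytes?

inode at 0 (size 8, align 2) → ends 8
signature at 8 (size 8, align 2) → ends 16
blocks at 16 (size 8, align 2) → ends 24
size at 24 (size 4, align 2) → ends 28
reserved at 28 (size 1, align 1) → ends 29
pad 1 to align 2 for crc
crc at 30 (size 8, align 2) → ends 38
mtime at 38 (size 2, align 2) → ends 40
total 40 bytes, alignment 2
array of 22: 22 × 40 = 880

880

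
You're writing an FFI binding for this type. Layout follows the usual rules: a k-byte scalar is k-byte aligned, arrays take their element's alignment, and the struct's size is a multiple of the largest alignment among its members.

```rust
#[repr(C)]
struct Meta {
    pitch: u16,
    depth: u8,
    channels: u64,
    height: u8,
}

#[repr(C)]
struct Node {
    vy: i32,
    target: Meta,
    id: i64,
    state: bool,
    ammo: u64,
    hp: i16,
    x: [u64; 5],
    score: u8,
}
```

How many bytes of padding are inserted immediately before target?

Meta: 0..2  pitch  (2B, 2-aligned); 2..3  depth  (1B, 1-aligned); 3..8  -- padding (5B); 8..16  channels  (8B, 8-aligned); 16..17  height  (1B, 1-aligned); 17..24  -- tail padding (7B); sizeof = 24, alignof = 8
0..4  vy  (4B, 4-aligned)
4..8  -- padding (4B)
8..32  target  (24B, 8-aligned)

4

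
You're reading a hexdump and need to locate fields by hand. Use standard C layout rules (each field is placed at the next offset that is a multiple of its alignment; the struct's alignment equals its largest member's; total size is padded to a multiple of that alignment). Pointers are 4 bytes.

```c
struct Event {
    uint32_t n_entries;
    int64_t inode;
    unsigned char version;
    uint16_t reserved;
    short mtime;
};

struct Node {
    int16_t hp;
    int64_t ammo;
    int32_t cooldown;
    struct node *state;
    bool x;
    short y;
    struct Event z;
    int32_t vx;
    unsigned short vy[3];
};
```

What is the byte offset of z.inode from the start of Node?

Event: @0: n_entries [4B, align 4] → 4; +4 pad (align 8); @8: inode [8B, align 8] → 16; @16: version [1B, align 1] → 17; +1 pad (align 2); @18: reserved [2B, align 2] → 20; @20: mtime [2B, align 2] → 22; +2 tail pad (align 8); size 24, align 8
@0: hp [2B, align 2] → 2
+6 pad (align 8)
@8: ammo [8B, align 8] → 16
@16: cooldown [4B, align 4] → 20
@20: state [4B, align 4] → 24
@24: x [1B, align 1] → 25
+1 pad (align 2)
@26: y [2B, align 2] → 28
+4 pad (align 8)
@32: z [24B, align 8] → 56
within Event: inode at 8
32 + 8 = 40

40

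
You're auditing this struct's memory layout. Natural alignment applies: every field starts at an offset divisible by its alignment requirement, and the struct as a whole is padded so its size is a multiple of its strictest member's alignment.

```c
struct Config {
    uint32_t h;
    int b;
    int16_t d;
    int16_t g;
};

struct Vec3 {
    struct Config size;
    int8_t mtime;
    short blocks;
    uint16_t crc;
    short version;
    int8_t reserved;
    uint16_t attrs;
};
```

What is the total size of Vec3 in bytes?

Config: @0: h [4B, align 4] → 4; @4: b [4B, align 4] → 8; @8: d [2B, align 2] → 10; @10: g [2B, align 2] → 12; size 12, align 4
@0: size [12B, align 4] → 12
@12: mtime [1B, align 1] → 13
+1 pad (align 2)
@14: blocks [2B, align 2] → 16
@16: crc [2B, align 2] → 18
@18: version [2B, align 2] → 20
@20: reserved [1B, align 1] → 21
+1 pad (align 2)
@22: attrs [2B, align 2] → 24
size 24, align 4

24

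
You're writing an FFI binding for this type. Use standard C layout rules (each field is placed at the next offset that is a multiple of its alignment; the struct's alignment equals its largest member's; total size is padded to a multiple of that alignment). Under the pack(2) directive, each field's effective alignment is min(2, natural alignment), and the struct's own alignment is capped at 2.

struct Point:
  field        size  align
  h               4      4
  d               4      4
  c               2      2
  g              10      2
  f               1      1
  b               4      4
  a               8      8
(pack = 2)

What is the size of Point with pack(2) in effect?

@0: h [4B, align 2] → 4
@4: d [4B, align 2] → 8
@8: c [2B, align 2] → 10
@10: g [10B, align 2] → 20
@20: f [1B, align 1] → 21
+1 pad (align 2)
@22: b [4B, align 2] → 26
@26: a [8B, align 2] → 34
size 34, align 2

34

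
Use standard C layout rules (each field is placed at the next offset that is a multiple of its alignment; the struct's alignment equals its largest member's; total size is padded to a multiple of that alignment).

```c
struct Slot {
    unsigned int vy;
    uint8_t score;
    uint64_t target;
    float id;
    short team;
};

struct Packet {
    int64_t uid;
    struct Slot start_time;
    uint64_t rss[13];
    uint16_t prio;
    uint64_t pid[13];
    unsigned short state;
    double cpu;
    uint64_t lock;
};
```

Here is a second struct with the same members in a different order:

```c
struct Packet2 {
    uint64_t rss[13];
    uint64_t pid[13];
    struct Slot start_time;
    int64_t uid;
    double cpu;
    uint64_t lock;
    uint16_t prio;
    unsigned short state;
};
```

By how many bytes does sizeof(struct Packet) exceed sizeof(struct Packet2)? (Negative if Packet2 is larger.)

Slot: vy at 0 (size 4, align 4) → ends 4; score at 4 (size 1, align 1) → ends 5; pad 3 to align 8 for target; target at 8 (size 8, align 8) → ends 16; id at 16 (size 4, align 4) → ends 20; team at 20 (size 2, align 2) → ends 22; tail pad 2 to reach multiple of 8; total 24 bytes, alignment 8
uid at 0 (size 8, align 8) → ends 8
start_time at 8 (size 24, align 8) → ends 32
rss at 32 (size 104, align 8) → ends 136
prio at 136 (size 2, align 2) → ends 138
pad 6 to align 8 for pid
pid at 144 (size 104, align 8) → ends 248
state at 248 (size 2, align 2) → ends 250
pad 6 to align 8 for cpu
cpu at 256 (size 8, align 8) → ends 264
lock at 264 (size 8, align 8) → ends 272
total 272 bytes, alignment 8
— Packet2 —
rss at 0 (size 104, align 8) → ends 104
pid at 104 (size 104, align 8) → ends 208
start_time at 208 (size 24, align 8) → ends 232
uid at 232 (size 8, align 8) → ends 240
cpu at 240 (size 8, align 8) → ends 248
lock at 248 (size 8, align 8) → ends 256
prio at 256 (size 2, align 2) → ends 258
state at 258 (size 2, align 2) → ends 260
tail pad 4 to reach multiple of 8
total 264 bytes, alignment 8
272 − 264 = 8

8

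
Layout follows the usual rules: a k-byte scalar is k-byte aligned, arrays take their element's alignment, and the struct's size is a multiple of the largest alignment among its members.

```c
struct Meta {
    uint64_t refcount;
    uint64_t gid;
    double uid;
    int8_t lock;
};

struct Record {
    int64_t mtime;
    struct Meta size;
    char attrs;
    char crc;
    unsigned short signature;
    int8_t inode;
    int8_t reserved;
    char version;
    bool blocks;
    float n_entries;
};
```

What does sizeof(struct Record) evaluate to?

Meta: 0..8  refcount  (8B, 8-aligned); 8..16  gid  (8B, 8-aligned); 16..24  uid  (8B, 8-aligned); 24..25  lock  (1B, 1-aligned); 25..32  -- tail padding (7B); sizeof = 32, alignof = 8
0..8  mtime  (8B, 8-aligned)
8..40  size  (32B, 8-aligned)
40..41  attrs  (1B, 1-aligned)
41..42  crc  (1B, 1-aligned)
42..44  signature  (2B, 2-aligned)
44..45  inode  (1B, 1-aligned)
45..46  reserved  (1B, 1-aligned)
46..47  version  (1B, 1-aligned)
47..48  blocks  (1B, 1-aligned)
48..52  n_entries  (4B, 4-aligned)
52..56  -- tail padding (4B)
sizeof = 56, alignof = 8

56 bytes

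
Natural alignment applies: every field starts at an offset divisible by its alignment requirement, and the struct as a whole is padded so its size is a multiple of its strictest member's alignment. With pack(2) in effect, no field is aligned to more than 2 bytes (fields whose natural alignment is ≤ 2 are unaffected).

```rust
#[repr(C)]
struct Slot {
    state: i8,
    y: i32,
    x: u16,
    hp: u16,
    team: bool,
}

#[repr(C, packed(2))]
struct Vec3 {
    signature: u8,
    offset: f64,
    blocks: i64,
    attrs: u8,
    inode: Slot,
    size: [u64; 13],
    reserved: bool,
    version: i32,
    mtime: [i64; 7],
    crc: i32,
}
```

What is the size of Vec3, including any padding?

206 bytes

Slot: 0..1  state  (1B, 1-aligned); 1..4  -- padding (3B); 4..8  y  (4B, 4-aligned); 8..10  x  (2B, 2-aligned); 10..12  hp  (2B, 2-aligned); 12..13  team  (1B, 1-aligned); 13..16  -- tail padding (3B); sizeof = 16, alignof = 4
0..1  signature  (1B, 1-aligned)
1..2  -- padding (1B)
2..10  offset  (8B, 2-aligned)
10..18  blocks  (8B, 2-aligned)
18..19  attrs  (1B, 1-aligned)
19..20  -- padding (1B)
20..36  inode  (16B, 2-aligned)
36..140  size  (104B, 2-aligned)
140..141  reserved  (1B, 1-aligned)
141..142  -- padding (1B)
142..146  version  (4B, 2-aligned)
146..202  mtime  (56B, 2-aligned)
202..206  crc  (4B, 2-aligned)
sizeof = 206, alignof = 2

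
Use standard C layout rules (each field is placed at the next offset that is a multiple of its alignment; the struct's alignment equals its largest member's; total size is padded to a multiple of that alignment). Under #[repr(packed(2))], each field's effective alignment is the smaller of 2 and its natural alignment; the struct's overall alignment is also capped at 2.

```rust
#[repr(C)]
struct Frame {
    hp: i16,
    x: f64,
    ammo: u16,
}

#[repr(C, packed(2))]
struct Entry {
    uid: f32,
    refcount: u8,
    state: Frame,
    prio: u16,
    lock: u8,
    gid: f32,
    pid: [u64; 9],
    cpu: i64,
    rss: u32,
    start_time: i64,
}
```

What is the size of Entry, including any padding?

Frame: 0..2  hp  (2B, 2-aligned); 2..8  -- padding (6B); 8..16  x  (8B, 8-aligned); 16..18  ammo  (2B, 2-aligned); 18..24  -- tail padding (6B); sizeof = 24, alignof = 8
0..4  uid  (4B, 2-aligned)
4..5  refcount  (1B, 1-aligned)
5..6  -- padding (1B)
6..30  state  (24B, 2-aligned)
30..32  prio  (2B, 2-aligned)
32..33  lock  (1B, 1-aligned)
33..34  -- padding (1B)
34..38  gid  (4B, 2-aligned)
38..110  pid  (72B, 2-aligned)
110..118  cpu  (8B, 2-aligned)
118..122  rss  (4B, 2-aligned)
122..130  start_time  (8B, 2-aligned)
sizeof = 130, alignof = 2

130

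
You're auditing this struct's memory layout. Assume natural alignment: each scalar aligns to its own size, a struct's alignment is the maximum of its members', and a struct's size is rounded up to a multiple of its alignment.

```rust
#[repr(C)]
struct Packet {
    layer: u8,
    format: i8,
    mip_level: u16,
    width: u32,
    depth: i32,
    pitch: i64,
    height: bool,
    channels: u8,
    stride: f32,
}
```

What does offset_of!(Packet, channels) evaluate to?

25

0..1  layer  (1B, 1-aligned)
1..2  format  (1B, 1-aligned)
2..4  mip_level  (2B, 2-aligned)
4..8  width  (4B, 4-aligned)
8..12  depth  (4B, 4-aligned)
12..16  -- padding (4B)
16..24  pitch  (8B, 8-aligned)
24..25  height  (1B, 1-aligned)
25..26  channels  (1B, 1-aligned)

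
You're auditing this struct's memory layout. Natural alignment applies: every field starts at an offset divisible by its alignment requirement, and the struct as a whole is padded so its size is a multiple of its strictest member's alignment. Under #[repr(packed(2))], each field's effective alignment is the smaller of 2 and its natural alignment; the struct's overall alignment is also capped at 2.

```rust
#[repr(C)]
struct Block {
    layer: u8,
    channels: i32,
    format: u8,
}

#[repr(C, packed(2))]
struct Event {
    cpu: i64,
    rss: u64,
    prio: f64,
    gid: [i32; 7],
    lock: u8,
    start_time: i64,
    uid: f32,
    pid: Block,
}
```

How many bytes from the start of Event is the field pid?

66

Block: layer at 0 (size 1, align 1) → ends 1; pad 3 to align 4 for channels; channels at 4 (size 4, align 4) → ends 8; format at 8 (size 1, align 1) → ends 9; tail pad 3 to reach multiple of 4; total 12 bytes, alignment 4
cpu at 0 (size 8, align 2) → ends 8
rss at 8 (size 8, align 2) → ends 16
prio at 16 (size 8, align 2) → ends 24
gid at 24 (size 28, align 2) → ends 52
lock at 52 (size 1, align 1) → ends 53
pad 1 to align 2 for start_time
start_time at 54 (size 8, align 2) → ends 62
uid at 62 (size 4, align 2) → ends 66
pid at 66 (size 12, align 2) → ends 78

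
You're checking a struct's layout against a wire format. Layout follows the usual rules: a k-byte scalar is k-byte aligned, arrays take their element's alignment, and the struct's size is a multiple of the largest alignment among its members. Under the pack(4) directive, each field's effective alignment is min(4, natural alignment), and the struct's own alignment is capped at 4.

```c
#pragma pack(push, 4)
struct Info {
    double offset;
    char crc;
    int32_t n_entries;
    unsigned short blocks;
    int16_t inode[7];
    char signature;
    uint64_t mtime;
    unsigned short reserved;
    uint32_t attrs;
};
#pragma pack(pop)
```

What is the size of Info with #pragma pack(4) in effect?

52

offset at 0 (size 8, align 4) → ends 8
crc at 8 (size 1, align 1) → ends 9
pad 3 to align 4 for n_entries
n_entries at 12 (size 4, align 4) → ends 16
blocks at 16 (size 2, align 2) → ends 18
inode at 18 (size 14, align 2) → ends 32
signature at 32 (size 1, align 1) → ends 33
pad 3 to align 4 for mtime
mtime at 36 (size 8, align 4) → ends 44
reserved at 44 (size 2, align 2) → ends 46
pad 2 to align 4 for attrs
attrs at 48 (size 4, align 4) → ends 52
total 52 bytes, alignment 4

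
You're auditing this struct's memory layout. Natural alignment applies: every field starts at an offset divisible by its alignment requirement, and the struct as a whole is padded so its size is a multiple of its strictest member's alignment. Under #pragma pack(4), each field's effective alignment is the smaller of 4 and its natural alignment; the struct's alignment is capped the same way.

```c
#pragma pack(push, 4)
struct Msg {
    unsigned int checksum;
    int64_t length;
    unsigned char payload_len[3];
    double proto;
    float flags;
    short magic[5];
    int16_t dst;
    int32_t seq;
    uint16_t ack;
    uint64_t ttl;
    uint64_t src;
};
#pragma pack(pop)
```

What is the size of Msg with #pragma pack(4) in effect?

64

checksum at 0 (size 4, align 4) → ends 4
length at 4 (size 8, align 4) → ends 12
payload_len at 12 (size 3, align 1) → ends 15
pad 1 to align 4 for proto
proto at 16 (size 8, align 4) → ends 24
flags at 24 (size 4, align 4) → ends 28
magic at 28 (size 10, align 2) → ends 38
dst at 38 (size 2, align 2) → ends 40
seq at 40 (size 4, align 4) → ends 44
ack at 44 (size 2, align 2) → ends 46
pad 2 to align 4 for ttl
ttl at 48 (size 8, align 4) → ends 56
src at 56 (size 8, align 4) → ends 64
total 64 bytes, alignment 4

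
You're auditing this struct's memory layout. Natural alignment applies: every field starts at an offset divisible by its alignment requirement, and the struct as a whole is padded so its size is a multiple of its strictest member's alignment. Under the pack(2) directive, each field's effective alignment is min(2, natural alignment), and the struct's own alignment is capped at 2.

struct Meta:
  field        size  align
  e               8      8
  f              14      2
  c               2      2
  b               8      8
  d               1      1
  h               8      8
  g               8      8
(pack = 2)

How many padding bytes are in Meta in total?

@0: e [8B, align 2] → 8
@8: f [14B, align 2] → 22
@22: c [2B, align 2] → 24
@24: b [8B, align 2] → 32
@32: d [1B, align 1] → 33
+1 pad (align 2)
@34: h [8B, align 2] → 42
@42: g [8B, align 2] → 50
size 50, align 2
data bytes 49, size 50 → padding 1

1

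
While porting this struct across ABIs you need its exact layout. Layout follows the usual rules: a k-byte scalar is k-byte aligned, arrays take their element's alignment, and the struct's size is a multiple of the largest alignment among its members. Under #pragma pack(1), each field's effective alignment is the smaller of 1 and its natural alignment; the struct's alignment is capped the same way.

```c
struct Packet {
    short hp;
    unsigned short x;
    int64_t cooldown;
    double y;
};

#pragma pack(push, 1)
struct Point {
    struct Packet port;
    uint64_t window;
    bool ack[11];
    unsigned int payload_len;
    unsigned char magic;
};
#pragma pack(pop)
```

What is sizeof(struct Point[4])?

192

Packet: 0..2  hp  (2B, 2-aligned); 2..4  x  (2B, 2-aligned); 4..8  -- padding (4B); 8..16  cooldown  (8B, 8-aligned); 16..24  y  (8B, 8-aligned); sizeof = 24, alignof = 8
0..24  port  (24B, 1-aligned)
24..32  window  (8B, 1-aligned)
32..43  ack  (11B, 1-aligned)
43..47  payload_len  (4B, 1-aligned)
47..48  magic  (1B, 1-aligned)
sizeof = 48, alignof = 1
array of 4: 4 × 48 = 192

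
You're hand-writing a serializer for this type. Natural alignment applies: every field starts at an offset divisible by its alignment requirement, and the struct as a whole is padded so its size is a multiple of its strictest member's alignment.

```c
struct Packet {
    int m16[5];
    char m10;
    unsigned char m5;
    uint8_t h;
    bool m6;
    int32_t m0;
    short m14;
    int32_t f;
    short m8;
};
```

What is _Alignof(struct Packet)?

member alignments: m16=4, m10=1, m5=1, h=1, m6=1, m0=4, m14=2, f=4, m8=2
max = 4

4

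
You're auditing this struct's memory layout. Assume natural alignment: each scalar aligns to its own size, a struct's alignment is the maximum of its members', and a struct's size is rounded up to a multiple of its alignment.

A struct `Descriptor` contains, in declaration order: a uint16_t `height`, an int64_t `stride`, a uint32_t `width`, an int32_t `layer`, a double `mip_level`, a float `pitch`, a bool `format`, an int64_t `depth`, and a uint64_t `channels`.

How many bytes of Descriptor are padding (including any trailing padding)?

9

height at 0 (size 2, align 2) → ends 2
pad 6 to align 8 for stride
stride at 8 (size 8, align 8) → ends 16
width at 16 (size 4, align 4) → ends 20
layer at 20 (size 4, align 4) → ends 24
mip_level at 24 (size 8, align 8) → ends 32
pitch at 32 (size 4, align 4) → ends 36
format at 36 (size 1, align 1) → ends 37
pad 3 to align 8 for depth
depth at 40 (size 8, align 8) → ends 48
channels at 48 (size 8, align 8) → ends 56
total 56 bytes, alignment 8
data bytes 47, size 56 → padding 9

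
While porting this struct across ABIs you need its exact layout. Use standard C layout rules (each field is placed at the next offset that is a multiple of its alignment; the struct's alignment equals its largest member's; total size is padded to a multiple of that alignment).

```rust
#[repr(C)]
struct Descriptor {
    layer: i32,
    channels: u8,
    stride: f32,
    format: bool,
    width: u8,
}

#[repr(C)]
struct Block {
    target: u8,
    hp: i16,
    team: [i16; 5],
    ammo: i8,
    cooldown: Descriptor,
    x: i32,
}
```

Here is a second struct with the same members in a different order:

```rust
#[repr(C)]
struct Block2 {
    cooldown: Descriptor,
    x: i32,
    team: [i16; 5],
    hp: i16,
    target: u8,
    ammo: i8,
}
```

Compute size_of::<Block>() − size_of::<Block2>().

0

Descriptor: 0..4  layer  (4B, 4-aligned); 4..5  channels  (1B, 1-aligned); 5..8  -- padding (3B); 8..12  stride  (4B, 4-aligned); 12..13  format  (1B, 1-aligned); 13..14  width  (1B, 1-aligned); 14..16  -- tail padding (2B); sizeof = 16, alignof = 4
0..1  target  (1B, 1-aligned)
1..2  -- padding (1B)
2..4  hp  (2B, 2-aligned)
4..14  team  (10B, 2-aligned)
14..15  ammo  (1B, 1-aligned)
15..16  -- padding (1B)
16..32  cooldown  (16B, 4-aligned)
32..36  x  (4B, 4-aligned)
sizeof = 36, alignof = 4
— Block2 —
0..16  cooldown  (16B, 4-aligned)
16..20  x  (4B, 4-aligned)
20..30  team  (10B, 2-aligned)
30..32  hp  (2B, 2-aligned)
32..33  target  (1B, 1-aligned)
33..34  ammo  (1B, 1-aligned)
34..36  -- tail padding (2B)
sizeof = 36, alignof = 4
36 − 36 = 0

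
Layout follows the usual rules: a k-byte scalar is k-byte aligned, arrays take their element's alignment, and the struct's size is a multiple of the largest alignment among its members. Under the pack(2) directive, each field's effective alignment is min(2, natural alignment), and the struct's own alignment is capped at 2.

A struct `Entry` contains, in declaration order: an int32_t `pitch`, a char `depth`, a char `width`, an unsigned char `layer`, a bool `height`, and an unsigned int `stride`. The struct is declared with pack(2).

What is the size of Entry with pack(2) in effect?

0..4  pitch  (4B, 2-aligned)
4..5  depth  (1B, 1-aligned)
5..6  width  (1B, 1-aligned)
6..7  layer  (1B, 1-aligned)
7..8  height  (1B, 1-aligned)
8..12  stride  (4B, 2-aligned)
sizeof = 12, alignof = 2

12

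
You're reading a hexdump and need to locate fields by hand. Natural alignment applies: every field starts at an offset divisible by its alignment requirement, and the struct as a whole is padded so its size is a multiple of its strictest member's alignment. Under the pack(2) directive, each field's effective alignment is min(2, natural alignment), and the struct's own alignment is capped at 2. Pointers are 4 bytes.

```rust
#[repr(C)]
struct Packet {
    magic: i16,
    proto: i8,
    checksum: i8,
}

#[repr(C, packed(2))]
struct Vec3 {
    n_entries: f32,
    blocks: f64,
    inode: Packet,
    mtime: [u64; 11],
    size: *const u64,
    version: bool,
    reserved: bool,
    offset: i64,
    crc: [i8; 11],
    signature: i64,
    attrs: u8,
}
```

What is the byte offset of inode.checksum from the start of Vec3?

15

Packet: 0..2  magic  (2B, 2-aligned); 2..3  proto  (1B, 1-aligned); 3..4  checksum  (1B, 1-aligned); sizeof = 4, alignof = 2
0..4  n_entries  (4B, 2-aligned)
4..12  blocks  (8B, 2-aligned)
12..16  inode  (4B, 2-aligned)
within Packet: checksum at 3
12 + 3 = 15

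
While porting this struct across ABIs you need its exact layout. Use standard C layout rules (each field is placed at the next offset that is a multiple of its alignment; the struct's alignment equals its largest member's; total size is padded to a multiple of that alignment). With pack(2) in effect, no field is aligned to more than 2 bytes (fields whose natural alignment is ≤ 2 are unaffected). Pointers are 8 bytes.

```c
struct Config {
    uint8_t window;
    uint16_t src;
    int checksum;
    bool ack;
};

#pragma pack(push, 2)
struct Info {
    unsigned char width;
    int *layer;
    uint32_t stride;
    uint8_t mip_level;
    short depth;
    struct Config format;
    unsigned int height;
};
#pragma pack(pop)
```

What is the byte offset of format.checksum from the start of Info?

Config: @0: window [1B, align 1] → 1; +1 pad (align 2); @2: src [2B, align 2] → 4; @4: checksum [4B, align 4] → 8; @8: ack [1B, align 1] → 9; +3 tail pad (align 4); size 12, align 4
@0: width [1B, align 1] → 1
+1 pad (align 2)
@2: layer [8B, align 2] → 10
@10: stride [4B, align 2] → 14
@14: mip_level [1B, align 1] → 15
+1 pad (align 2)
@16: depth [2B, align 2] → 18
@18: format [12B, align 2] → 30
within Config: checksum at 4
18 + 4 = 22

22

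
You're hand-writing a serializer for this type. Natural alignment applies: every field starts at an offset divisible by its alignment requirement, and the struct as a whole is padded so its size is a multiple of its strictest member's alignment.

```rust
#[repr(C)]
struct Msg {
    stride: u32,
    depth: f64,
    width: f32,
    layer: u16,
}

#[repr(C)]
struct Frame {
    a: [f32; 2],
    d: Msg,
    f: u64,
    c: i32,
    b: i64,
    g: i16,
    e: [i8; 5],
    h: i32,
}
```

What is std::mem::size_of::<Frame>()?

Msg: @0: stride [4B, align 4] → 4; +4 pad (align 8); @8: depth [8B, align 8] → 16; @16: width [4B, align 4] → 20; @20: layer [2B, align 2] → 22; +2 tail pad (align 8); size 24, align 8
@0: a [8B, align 4] → 8
@8: d [24B, align 8] → 32
@32: f [8B, align 8] → 40
@40: c [4B, align 4] → 44
+4 pad (align 8)
@48: b [8B, align 8] → 56
@56: g [2B, align 2] → 58
@58: e [5B, align 1] → 63
+1 pad (align 4)
@64: h [4B, align 4] → 68
+4 tail pad (align 8)
size 72, align 8

72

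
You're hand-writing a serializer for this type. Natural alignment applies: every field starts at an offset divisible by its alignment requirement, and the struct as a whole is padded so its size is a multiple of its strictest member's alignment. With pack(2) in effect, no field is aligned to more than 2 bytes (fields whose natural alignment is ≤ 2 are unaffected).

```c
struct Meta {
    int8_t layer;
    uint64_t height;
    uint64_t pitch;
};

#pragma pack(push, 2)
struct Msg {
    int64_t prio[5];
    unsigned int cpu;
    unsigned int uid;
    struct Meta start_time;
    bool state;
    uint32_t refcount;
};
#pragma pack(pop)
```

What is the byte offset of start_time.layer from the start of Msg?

48

Meta: layer at 0 (size 1, align 1) → ends 1; pad 7 to align 8 for height; height at 8 (size 8, align 8) → ends 16; pitch at 16 (size 8, align 8) → ends 24; total 24 bytes, alignment 8
prio at 0 (size 40, align 2) → ends 40
cpu at 40 (size 4, align 2) → ends 44
uid at 44 (size 4, align 2) → ends 48
start_time at 48 (size 24, align 2) → ends 72
within Meta: layer at 0
48 + 0 = 48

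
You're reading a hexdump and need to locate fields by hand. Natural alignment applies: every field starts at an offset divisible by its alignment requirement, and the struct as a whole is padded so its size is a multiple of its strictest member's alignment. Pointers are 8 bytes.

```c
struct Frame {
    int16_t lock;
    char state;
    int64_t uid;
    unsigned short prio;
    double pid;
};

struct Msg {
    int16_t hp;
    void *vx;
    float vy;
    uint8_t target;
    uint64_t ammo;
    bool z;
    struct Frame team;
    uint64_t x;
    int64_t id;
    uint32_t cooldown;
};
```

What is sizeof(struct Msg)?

96 bytes

Frame: lock at 0 (size 2, align 2) → ends 2; state at 2 (size 1, align 1) → ends 3; pad 5 to align 8 for uid; uid at 8 (size 8, align 8) → ends 16; prio at 16 (size 2, align 2) → ends 18; pad 6 to align 8 for pid; pid at 24 (size 8, align 8) → ends 32; total 32 bytes, alignment 8
hp at 0 (size 2, align 2) → ends 2
pad 6 to align 8 for vx
vx at 8 (size 8, align 8) → ends 16
vy at 16 (size 4, align 4) → ends 20
target at 20 (size 1, align 1) → ends 21
pad 3 to align 8 for ammo
ammo at 24 (size 8, align 8) → ends 32
z at 32 (size 1, align 1) → ends 33
pad 7 to align 8 for team
team at 40 (size 32, align 8) → ends 72
x at 72 (size 8, align 8) → ends 80
id at 80 (size 8, align 8) → ends 88
cooldown at 88 (size 4, align 4) → ends 92
tail pad 4 to reach multiple of 8
total 96 bytes, alignment 8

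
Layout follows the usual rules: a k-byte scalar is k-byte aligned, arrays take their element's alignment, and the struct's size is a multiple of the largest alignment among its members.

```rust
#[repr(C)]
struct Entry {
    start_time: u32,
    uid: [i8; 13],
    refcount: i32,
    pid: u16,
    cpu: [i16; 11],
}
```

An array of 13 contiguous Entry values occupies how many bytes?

624

0..4  start_time  (4B, 4-aligned)
4..17  uid  (13B, 1-aligned)
17..20  -- padding (3B)
20..24  refcount  (4B, 4-aligned)
24..26  pid  (2B, 2-aligned)
26..48  cpu  (22B, 2-aligned)
sizeof = 48, alignof = 4
array of 13: 13 × 48 = 624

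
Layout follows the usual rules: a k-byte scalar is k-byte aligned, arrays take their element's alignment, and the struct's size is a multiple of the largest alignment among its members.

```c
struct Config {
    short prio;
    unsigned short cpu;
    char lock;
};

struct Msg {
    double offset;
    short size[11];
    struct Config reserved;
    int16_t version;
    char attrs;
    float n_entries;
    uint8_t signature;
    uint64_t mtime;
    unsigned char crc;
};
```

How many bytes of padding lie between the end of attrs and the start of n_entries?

1

Config: @0: prio [2B, align 2] → 2; @2: cpu [2B, align 2] → 4; @4: lock [1B, align 1] → 5; +1 tail pad (align 2); size 6, align 2
@0: offset [8B, align 8] → 8
@8: size [22B, align 2] → 30
@30: reserved [6B, align 2] → 36
@36: version [2B, align 2] → 38
@38: attrs [1B, align 1] → 39
+1 pad (align 4)
@40: n_entries [4B, align 4] → 44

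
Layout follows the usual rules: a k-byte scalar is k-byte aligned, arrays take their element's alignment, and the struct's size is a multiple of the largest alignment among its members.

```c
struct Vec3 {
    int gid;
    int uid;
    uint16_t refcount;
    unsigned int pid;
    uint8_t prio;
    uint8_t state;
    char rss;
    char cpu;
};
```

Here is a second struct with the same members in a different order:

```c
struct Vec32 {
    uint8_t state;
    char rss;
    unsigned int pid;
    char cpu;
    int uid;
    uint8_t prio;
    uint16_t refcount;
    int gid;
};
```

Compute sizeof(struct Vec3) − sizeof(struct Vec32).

gid at 0 (size 4, align 4) → ends 4
uid at 4 (size 4, align 4) → ends 8
refcount at 8 (size 2, align 2) → ends 10
pad 2 to align 4 for pid
pid at 12 (size 4, align 4) → ends 16
prio at 16 (size 1, align 1) → ends 17
state at 17 (size 1, align 1) → ends 18
rss at 18 (size 1, align 1) → ends 19
cpu at 19 (size 1, align 1) → ends 20
total 20 bytes, alignment 4
— Vec32 —
state at 0 (size 1, align 1) → ends 1
rss at 1 (size 1, align 1) → ends 2
pad 2 to align 4 for pid
pid at 4 (size 4, align 4) → ends 8
cpu at 8 (size 1, align 1) → ends 9
pad 3 to align 4 for uid
uid at 12 (size 4, align 4) → ends 16
prio at 16 (size 1, align 1) → ends 17
pad 1 to align 2 for refcount
refcount at 18 (size 2, align 2) → ends 20
gid at 20 (size 4, align 4) → ends 24
total 24 bytes, alignment 4
20 − 24 = -4

-4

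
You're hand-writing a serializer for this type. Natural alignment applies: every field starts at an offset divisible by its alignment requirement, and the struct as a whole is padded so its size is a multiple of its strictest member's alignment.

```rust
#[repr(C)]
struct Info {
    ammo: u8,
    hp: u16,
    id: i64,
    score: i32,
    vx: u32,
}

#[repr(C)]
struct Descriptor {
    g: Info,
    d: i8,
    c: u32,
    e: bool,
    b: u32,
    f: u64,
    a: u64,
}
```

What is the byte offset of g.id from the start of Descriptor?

Info: ammo at 0 (size 1, align 1) → ends 1; pad 1 to align 2 for hp; hp at 2 (size 2, align 2) → ends 4; pad 4 to align 8 for id; id at 8 (size 8, align 8) → ends 16; score at 16 (size 4, align 4) → ends 20; vx at 20 (size 4, align 4) → ends 24; total 24 bytes, alignment 8
g at 0 (size 24, align 8) → ends 24
within Info: id at 8
0 + 8 = 8

8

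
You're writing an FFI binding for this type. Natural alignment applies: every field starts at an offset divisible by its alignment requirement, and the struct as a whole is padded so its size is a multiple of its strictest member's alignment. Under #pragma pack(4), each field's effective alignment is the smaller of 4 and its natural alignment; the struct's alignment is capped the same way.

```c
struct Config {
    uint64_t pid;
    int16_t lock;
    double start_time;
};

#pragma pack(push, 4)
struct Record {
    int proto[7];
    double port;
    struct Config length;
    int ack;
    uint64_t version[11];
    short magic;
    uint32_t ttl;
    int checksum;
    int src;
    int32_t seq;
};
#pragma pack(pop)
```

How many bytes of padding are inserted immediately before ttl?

2

Config: pid at 0 (size 8, align 8) → ends 8; lock at 8 (size 2, align 2) → ends 10; pad 6 to align 8 for start_time; start_time at 16 (size 8, align 8) → ends 24; total 24 bytes, alignment 8
proto at 0 (size 28, align 4) → ends 28
port at 28 (size 8, align 4) → ends 36
length at 36 (size 24, align 4) → ends 60
ack at 60 (size 4, align 4) → ends 64
version at 64 (size 88, align 4) → ends 152
magic at 152 (size 2, align 2) → ends 154
pad 2 to align 4 for ttl
ttl at 156 (size 4, align 4) → ends 160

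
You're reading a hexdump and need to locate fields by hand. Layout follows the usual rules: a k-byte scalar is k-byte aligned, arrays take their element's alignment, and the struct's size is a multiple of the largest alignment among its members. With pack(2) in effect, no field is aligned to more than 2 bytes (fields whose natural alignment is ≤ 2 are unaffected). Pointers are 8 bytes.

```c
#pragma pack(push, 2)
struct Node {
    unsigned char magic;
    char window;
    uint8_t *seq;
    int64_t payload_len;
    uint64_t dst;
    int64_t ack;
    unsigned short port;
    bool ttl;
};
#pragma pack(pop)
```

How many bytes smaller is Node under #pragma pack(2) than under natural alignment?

10

natural layout:
  magic at 0 (size 1, align 1) → ends 1
  window at 1 (size 1, align 1) → ends 2
  pad 6 to align 8 for seq
  seq at 8 (size 8, align 8) → ends 16
  payload_len at 16 (size 8, align 8) → ends 24
  dst at 24 (size 8, align 8) → ends 32
  ack at 32 (size 8, align 8) → ends 40
  port at 40 (size 2, align 2) → ends 42
  ttl at 42 (size 1, align 1) → ends 43
  tail pad 5 to reach multiple of 8
  total 48 bytes, alignment 8
packed(2) layout:
  magic at 0 (size 1, align 1) → ends 1
  window at 1 (size 1, align 1) → ends 2
  seq at 2 (size 8, align 2) → ends 10
  payload_len at 10 (size 8, align 2) → ends 18
  dst at 18 (size 8, align 2) → ends 26
  ack at 26 (size 8, align 2) → ends 34
  port at 34 (size 2, align 2) → ends 36
  ttl at 36 (size 1, align 1) → ends 37
  tail pad 1 to reach multiple of 2
  total 38 bytes, alignment 2
48 − 38 = 10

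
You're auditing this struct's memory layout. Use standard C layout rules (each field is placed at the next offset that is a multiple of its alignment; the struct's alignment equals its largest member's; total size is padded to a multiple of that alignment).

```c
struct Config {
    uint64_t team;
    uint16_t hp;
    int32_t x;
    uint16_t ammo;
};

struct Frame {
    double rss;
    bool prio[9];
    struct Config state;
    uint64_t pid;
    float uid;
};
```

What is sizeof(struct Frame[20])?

Config: 0..8  team  (8B, 8-aligned); 8..10  hp  (2B, 2-aligned); 10..12  -- padding (2B); 12..16  x  (4B, 4-aligned); 16..18  ammo  (2B, 2-aligned); 18..24  -- tail padding (6B); sizeof = 24, alignof = 8
0..8  rss  (8B, 8-aligned)
8..17  prio  (9B, 1-aligned)
17..24  -- padding (7B)
24..48  state  (24B, 8-aligned)
48..56  pid  (8B, 8-aligned)
56..60  uid  (4B, 4-aligned)
60..64  -- tail padding (4B)
sizeof = 64, alignof = 8
array of 20: 20 × 64 = 1280

1280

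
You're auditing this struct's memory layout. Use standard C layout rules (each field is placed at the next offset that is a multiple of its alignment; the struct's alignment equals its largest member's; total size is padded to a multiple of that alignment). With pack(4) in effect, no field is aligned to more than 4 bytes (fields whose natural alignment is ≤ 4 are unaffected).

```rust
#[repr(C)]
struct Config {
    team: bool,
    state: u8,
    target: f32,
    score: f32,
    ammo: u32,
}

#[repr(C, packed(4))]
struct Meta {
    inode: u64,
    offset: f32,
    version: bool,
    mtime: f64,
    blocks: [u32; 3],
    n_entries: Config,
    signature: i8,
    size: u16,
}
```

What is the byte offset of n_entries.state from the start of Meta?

Config: 0..1  team  (1B, 1-aligned); 1..2  state  (1B, 1-aligned); 2..4  -- padding (2B); 4..8  target  (4B, 4-aligned); 8..12  score  (4B, 4-aligned); 12..16  ammo  (4B, 4-aligned); sizeof = 16, alignof = 4
0..8  inode  (8B, 4-aligned)
8..12  offset  (4B, 4-aligned)
12..13  version  (1B, 1-aligned)
13..16  -- padding (3B)
16..24  mtime  (8B, 4-aligned)
24..36  blocks  (12B, 4-aligned)
36..52  n_entries  (16B, 4-aligned)
within Config: state at 1
36 + 1 = 37

37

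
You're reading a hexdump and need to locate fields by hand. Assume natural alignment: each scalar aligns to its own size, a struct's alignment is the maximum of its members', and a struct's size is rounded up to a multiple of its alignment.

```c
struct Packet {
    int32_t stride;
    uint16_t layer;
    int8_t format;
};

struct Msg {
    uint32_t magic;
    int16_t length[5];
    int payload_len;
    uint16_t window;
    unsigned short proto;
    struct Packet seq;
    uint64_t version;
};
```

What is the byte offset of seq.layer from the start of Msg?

28

Packet: @0: stride [4B, align 4] → 4; @4: layer [2B, align 2] → 6; @6: format [1B, align 1] → 7; +1 tail pad (align 4); size 8, align 4
@0: magic [4B, align 4] → 4
@4: length [10B, align 2] → 14
+2 pad (align 4)
@16: payload_len [4B, align 4] → 20
@20: window [2B, align 2] → 22
@22: proto [2B, align 2] → 24
@24: seq [8B, align 4] → 32
within Packet: layer at 4
24 + 4 = 28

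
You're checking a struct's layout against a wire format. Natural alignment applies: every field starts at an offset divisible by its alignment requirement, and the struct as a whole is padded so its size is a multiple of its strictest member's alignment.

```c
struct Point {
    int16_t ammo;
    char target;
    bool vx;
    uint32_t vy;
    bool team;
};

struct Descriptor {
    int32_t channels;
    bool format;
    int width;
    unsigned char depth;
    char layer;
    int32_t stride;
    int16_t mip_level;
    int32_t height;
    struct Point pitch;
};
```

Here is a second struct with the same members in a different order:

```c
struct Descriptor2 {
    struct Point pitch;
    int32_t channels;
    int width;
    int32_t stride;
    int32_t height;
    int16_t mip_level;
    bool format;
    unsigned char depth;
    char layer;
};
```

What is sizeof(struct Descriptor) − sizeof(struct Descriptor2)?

4

Point: @0: ammo [2B, align 2] → 2; @2: target [1B, align 1] → 3; @3: vx [1B, align 1] → 4; @4: vy [4B, align 4] → 8; @8: team [1B, align 1] → 9; +3 tail pad (align 4); size 12, align 4
@0: channels [4B, align 4] → 4
@4: format [1B, align 1] → 5
+3 pad (align 4)
@8: width [4B, align 4] → 12
@12: depth [1B, align 1] → 13
@13: layer [1B, align 1] → 14
+2 pad (align 4)
@16: stride [4B, align 4] → 20
@20: mip_level [2B, align 2] → 22
+2 pad (align 4)
@24: height [4B, align 4] → 28
@28: pitch [12B, align 4] → 40
size 40, align 4
— Descriptor2 —
@0: pitch [12B, align 4] → 12
@12: channels [4B, align 4] → 16
@16: width [4B, align 4] → 20
@20: stride [4B, align 4] → 24
@24: height [4B, align 4] → 28
@28: mip_level [2B, align 2] → 30
@30: format [1B, align 1] → 31
@31: depth [1B, align 1] → 32
@32: layer [1B, align 1] → 33
+3 tail pad (align 4)
size 36, align 4
40 − 36 = 4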